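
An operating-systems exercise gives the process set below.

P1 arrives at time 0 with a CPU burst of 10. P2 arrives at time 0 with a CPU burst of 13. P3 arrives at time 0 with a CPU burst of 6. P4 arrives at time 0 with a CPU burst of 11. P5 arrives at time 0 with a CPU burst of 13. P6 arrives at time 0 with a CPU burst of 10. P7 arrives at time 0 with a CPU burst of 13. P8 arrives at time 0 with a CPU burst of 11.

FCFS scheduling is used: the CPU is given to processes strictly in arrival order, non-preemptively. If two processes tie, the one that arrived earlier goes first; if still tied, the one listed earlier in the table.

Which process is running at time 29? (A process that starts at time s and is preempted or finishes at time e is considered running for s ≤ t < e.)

P4

Timeline: | P1 0-10 | P2 10-23 | P3 23-29 | P4 29-40 | P5 40-53 | P6 53-63 | P7 63-76 | P8 76-87 |
Completion: P1=10  P2=23  P3=29  P4=40  P5=53  P6=63  P7=76  P8=87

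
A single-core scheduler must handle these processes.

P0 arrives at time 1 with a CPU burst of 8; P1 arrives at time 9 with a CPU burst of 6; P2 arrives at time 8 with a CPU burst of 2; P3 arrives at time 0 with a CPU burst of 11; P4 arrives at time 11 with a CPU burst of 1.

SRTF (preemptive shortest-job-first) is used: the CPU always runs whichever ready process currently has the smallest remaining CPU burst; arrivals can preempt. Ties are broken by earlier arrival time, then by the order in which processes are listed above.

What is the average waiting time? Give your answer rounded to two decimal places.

Schedule: | P3 0-1 | P0 1-9 | P2 9-11 | P4 11-12 | P1 12-18 | P3 18-28 |
Completion: P0=9  P1=18  P2=11  P3=28  P4=12
Waiting times: P0=0, P1=3, P2=1, P3=17, P4=0
Average waiting = (0+3+1+17+0) / 5 = 21/5 = 4.20

4.20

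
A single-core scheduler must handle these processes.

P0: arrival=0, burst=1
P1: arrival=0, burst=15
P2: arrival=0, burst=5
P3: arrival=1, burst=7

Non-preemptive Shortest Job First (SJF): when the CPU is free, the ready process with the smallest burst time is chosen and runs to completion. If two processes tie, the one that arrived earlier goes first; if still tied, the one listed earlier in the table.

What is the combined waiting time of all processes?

19

Timeline: | P0 0-1 | P2 1-6 | P3 6-13 | P1 13-28 |
Completion: P0=1  P1=28  P2=6  P3=13
Turnaround (C−A): P0=1  P1=28  P2=6  P3=12
Waiting = turnaround − burst: P0=0, P1=13, P2=1, P3=5
Total waiting = 0 + 13 + 1 + 5 = 19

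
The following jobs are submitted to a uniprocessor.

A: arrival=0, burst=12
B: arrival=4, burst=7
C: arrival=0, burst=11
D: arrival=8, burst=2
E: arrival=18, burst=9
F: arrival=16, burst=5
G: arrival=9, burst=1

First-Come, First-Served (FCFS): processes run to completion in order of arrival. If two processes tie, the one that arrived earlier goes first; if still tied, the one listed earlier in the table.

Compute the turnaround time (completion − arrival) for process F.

Timeline: | A 0-12 | C 12-23 | B 23-30 | D 30-32 | G 32-33 | F 33-38 | E 38-47 |
Completion: A=12  B=30  C=23  D=32  E=47  F=38  G=33
Turnaround (C−A): A=12  B=26  C=23  D=24  E=29  F=22  G=24
Turnaround(F) = completion − arrival = 38 − 16 = 22

22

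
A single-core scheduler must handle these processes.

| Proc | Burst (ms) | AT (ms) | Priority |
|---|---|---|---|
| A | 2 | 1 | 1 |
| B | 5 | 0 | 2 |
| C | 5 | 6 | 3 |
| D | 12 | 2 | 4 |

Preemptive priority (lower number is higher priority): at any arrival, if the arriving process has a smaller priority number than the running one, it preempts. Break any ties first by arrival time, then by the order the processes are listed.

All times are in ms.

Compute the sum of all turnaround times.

37

Timeline: | B 0-1 | A 1-3 | B 3-7 | C 7-12 | D 12-24 |
Completion: A=3  B=7  C=12  D=24
Turnaround = completion − arrival: A=2, B=7, C=6, D=22
Total turnaround = 2 + 7 + 6 + 22 = 37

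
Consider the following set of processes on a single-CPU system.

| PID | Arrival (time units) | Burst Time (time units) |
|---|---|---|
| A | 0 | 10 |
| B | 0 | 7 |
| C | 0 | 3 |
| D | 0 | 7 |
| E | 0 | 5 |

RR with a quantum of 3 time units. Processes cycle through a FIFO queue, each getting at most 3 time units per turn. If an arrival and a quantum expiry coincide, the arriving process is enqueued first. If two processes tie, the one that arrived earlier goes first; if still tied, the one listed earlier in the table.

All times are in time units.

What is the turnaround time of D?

31

Timeline: | A 0-3 | B 3-6 | C 6-9 | D 9-12 | E 12-15 | A 15-18 | B 18-21 | D 21-24 | E 24-26 | A 26-29 | B 29-30 | D 30-31 | A 31-32 |
Completion: A=32  B=30  C=9  D=31  E=26
Turnaround (C−A): A=32  B=30  C=9  D=31  E=26
Turnaround(D) = completion − arrival = 31 − 0 = 31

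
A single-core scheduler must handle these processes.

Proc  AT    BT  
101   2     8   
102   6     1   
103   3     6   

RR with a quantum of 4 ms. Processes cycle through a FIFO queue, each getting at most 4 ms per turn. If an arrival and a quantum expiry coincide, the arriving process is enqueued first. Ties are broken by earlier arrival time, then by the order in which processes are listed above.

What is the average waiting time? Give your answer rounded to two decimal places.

Timeline: | idle 0-2 | 101 2-6 | 103 6-10 | 102 10-11 | 101 11-15 | 103 15-17 |
Completion: 101=15  102=11  103=17
Turnaround (C−A): 101=13  102=5  103=14
Waiting times: 101=5, 102=4, 103=8
Average waiting = (5+4+8) / 3 = 17/3 = 5.67

5.67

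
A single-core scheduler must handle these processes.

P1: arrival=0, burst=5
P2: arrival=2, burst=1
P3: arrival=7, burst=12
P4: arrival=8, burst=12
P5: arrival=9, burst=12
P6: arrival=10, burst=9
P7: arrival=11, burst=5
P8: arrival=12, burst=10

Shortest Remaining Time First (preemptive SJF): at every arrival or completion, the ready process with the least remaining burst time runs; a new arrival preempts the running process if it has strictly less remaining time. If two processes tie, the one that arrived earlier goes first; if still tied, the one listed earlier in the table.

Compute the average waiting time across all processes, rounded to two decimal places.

15.25

Gantt: | P1 0-2 | P2 2-3 | P1 3-6 | idle 6-7 | P3 7-11 | P7 11-16 | P3 16-24 | P6 24-33 | P8 33-43 | P4 43-55 | P5 55-67 |
Completion: P1=6  P2=3  P3=24  P4=55  P5=67  P6=33  P7=16  P8=43
Turnaround (C−A): P1=6  P2=1  P3=17  P4=47  P5=58  P6=23  P7=5  P8=31
Waiting times: P1=1, P2=0, P3=5, P4=35, P5=46, P6=14, P7=0, P8=21
Average waiting = (1+0+5+35+46+14+0+21) / 8 = 122/8 = 15.25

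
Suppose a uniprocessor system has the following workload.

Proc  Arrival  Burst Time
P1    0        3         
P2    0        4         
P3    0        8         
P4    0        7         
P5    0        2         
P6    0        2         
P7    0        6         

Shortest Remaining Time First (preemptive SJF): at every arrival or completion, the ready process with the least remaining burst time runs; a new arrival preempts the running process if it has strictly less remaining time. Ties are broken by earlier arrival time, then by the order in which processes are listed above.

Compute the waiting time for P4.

Timeline: | P5 0-2 | P6 2-4 | P1 4-7 | P2 7-11 | P7 11-17 | P4 17-24 | P3 24-32 |
Completion: P1=7  P2=11  P3=32  P4=24  P5=2  P6=4  P7=17
Turnaround (C−A): P1=7  P2=11  P3=32  P4=24  P5=2  P6=4  P7=17
Waiting(P4) = turnaround − burst = 24 − 7 = 17

17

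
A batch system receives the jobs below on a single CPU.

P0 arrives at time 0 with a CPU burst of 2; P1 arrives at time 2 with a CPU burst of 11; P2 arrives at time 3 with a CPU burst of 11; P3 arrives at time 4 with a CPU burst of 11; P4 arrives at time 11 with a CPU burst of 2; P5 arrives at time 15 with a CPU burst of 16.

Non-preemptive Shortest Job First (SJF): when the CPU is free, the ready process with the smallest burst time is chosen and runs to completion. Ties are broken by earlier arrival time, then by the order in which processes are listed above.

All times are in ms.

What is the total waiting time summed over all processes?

58

Timeline: | P0 0-2 | P1 2-13 | P4 13-15 | P2 15-26 | P3 26-37 | P5 37-53 |
Completion: P0=2  P1=13  P2=26  P3=37  P4=15  P5=53
Turnaround (C−A): P0=2  P1=11  P2=23  P3=33  P4=4  P5=38
Waiting = turnaround − burst: P0=0, P1=0, P2=12, P3=22, P4=2, P5=22
Total waiting = 0 + 0 + 12 + 22 + 2 + 22 = 58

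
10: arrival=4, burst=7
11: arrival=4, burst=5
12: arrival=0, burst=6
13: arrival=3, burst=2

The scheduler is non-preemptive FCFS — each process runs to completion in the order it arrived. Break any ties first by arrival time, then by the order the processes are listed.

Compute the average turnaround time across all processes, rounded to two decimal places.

Schedule: | 12 0-6 | 13 6-8 | 10 8-15 | 11 15-20 |
Completion: 10=15  11=20  12=6  13=8
Turnaround times: 10=11, 11=16, 12=6, 13=5
Average turnaround = (11+16+6+5) / 4 = 38/4 = 9.50

9.50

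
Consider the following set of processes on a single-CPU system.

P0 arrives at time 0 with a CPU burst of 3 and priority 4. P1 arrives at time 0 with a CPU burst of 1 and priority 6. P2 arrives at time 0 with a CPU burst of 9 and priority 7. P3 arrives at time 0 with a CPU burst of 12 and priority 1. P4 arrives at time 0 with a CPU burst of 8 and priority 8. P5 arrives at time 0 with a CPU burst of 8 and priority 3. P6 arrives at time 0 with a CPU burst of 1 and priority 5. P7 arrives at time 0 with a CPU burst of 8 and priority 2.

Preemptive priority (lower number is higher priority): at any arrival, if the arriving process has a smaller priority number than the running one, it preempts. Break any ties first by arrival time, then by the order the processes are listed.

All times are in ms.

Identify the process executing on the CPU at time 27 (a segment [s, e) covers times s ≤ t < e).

Schedule: | P3 0-12 | P7 12-20 | P5 20-28 | P0 28-31 | P6 31-32 | P1 32-33 | P2 33-42 | P4 42-50 |
Completion: P0=31  P1=33  P2=42  P3=12  P4=50  P5=28  P6=32  P7=20

P5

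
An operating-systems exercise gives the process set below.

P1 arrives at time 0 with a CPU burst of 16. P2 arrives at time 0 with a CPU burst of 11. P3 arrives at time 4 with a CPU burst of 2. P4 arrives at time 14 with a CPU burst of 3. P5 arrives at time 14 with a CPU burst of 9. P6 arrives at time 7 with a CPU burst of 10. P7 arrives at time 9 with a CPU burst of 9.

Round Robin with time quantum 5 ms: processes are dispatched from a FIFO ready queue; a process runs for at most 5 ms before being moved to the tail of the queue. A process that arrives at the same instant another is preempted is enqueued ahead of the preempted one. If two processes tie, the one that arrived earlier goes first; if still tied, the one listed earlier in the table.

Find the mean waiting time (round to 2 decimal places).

Schedule: | P1 0-5 | P2 5-10 | P3 10-12 | P1 12-17 | P6 17-22 | P7 22-27 | P2 27-32 | P4 32-35 | P5 35-40 | P1 40-45 | P6 45-50 | P7 50-54 | P2 54-55 | P5 55-59 | P1 59-60 |
Completion: P1=60  P2=55  P3=12  P4=35  P5=59  P6=50  P7=54
Turnaround (C−A): P1=60  P2=55  P3=8  P4=21  P5=45  P6=43  P7=45
Waiting times: P1=44, P2=44, P3=6, P4=18, P5=36, P6=33, P7=36
Average waiting = (44+44+6+18+36+33+36) / 7 = 217/7 = 31.00

31.00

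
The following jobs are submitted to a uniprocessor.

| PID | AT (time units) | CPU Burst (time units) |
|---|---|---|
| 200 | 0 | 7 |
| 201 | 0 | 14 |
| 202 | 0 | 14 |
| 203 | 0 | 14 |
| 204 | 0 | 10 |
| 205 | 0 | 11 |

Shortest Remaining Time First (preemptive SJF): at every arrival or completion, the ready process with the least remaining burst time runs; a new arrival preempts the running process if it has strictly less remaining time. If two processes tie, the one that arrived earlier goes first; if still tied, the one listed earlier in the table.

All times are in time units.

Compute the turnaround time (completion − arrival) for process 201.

Timeline: | 200 0-7 | 204 7-17 | 205 17-28 | 201 28-42 | 202 42-56 | 203 56-70 |
Completion: 200=7  201=42  202=56  203=70  204=17  205=28
Turnaround(201) = completion − arrival = 42 − 0 = 42

42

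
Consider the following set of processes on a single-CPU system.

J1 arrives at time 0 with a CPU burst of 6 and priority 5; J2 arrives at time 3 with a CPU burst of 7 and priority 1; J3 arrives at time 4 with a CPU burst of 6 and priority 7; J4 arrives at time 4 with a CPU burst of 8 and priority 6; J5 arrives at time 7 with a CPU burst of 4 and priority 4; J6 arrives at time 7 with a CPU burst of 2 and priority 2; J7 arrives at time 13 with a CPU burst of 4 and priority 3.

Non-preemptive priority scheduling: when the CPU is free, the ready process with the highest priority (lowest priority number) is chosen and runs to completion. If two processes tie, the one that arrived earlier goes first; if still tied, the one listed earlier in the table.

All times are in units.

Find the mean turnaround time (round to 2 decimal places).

Schedule: | J1 0-6 | J2 6-13 | J6 13-15 | J7 15-19 | J5 19-23 | J4 23-31 | J3 31-37 |
Completion: J1=6  J2=13  J3=37  J4=31  J5=23  J6=15  J7=19
Turnaround (C−A): J1=6  J2=10  J3=33  J4=27  J5=16  J6=8  J7=6
Turnaround times: J1=6, J2=10, J3=33, J4=27, J5=16, J6=8, J7=6
Average turnaround = (6+10+33+27+16+8+6) / 7 = 106/7 = 15.14

15.14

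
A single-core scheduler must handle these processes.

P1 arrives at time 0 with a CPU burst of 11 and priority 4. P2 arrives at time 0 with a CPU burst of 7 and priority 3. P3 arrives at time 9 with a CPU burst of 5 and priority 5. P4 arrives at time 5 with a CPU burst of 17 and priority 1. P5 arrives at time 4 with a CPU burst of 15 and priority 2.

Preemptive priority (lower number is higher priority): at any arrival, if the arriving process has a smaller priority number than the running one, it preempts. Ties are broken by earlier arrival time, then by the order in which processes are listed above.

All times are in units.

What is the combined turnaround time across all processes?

184

Timeline: | P2 0-4 | P5 4-5 | P4 5-22 | P5 22-36 | P2 36-39 | P1 39-50 | P3 50-55 |
Completion: P1=50  P2=39  P3=55  P4=22  P5=36
Turnaround = completion − arrival: P1=50, P2=39, P3=46, P4=17, P5=32
Total turnaround = 50 + 39 + 46 + 17 + 32 = 184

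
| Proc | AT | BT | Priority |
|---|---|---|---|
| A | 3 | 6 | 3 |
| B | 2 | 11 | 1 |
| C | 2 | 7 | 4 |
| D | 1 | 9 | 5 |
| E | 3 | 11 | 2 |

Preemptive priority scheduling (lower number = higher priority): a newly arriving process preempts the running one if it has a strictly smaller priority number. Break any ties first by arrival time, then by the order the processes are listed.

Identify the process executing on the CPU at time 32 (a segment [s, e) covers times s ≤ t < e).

C

Schedule: | idle 0-1 | D 1-2 | B 2-13 | E 13-24 | A 24-30 | C 30-37 | D 37-45 |
Completion: A=30  B=13  C=37  D=45  E=24
Turnaround (C−A): A=27  B=11  C=35  D=44  E=21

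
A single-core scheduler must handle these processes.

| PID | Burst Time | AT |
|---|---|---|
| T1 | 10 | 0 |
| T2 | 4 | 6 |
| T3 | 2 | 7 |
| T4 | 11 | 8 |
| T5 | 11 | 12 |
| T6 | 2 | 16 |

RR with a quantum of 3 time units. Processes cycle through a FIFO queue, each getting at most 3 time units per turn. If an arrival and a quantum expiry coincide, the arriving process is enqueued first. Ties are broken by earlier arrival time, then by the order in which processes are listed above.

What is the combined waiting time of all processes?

Schedule: | T1 0-6 | T2 6-9 | T1 9-12 | T3 12-14 | T4 14-17 | T2 17-18 | T5 18-21 | T1 21-22 | T6 22-24 | T4 24-27 | T5 27-30 | T4 30-33 | T5 33-36 | T4 36-38 | T5 38-40 |
Completion: T1=22  T2=18  T3=14  T4=38  T5=40  T6=24
Turnaround (C−A): T1=22  T2=12  T3=7  T4=30  T5=28  T6=8
Waiting = turnaround − burst: T1=12, T2=8, T3=5, T4=19, T5=17, T6=6
Total waiting = 12 + 8 + 5 + 19 + 17 + 6 = 67

67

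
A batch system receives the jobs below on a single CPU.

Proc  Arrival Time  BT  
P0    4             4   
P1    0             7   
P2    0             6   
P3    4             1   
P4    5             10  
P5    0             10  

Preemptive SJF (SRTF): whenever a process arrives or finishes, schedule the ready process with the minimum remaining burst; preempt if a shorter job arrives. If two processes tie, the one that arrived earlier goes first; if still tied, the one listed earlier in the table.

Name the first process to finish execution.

P3

Timeline: | P2 0-4 | P3 4-5 | P2 5-7 | P0 7-11 | P1 11-18 | P5 18-28 | P4 28-38 |
Completion: P0=11  P1=18  P2=7  P3=5  P4=38  P5=28
Turnaround (C−A): P0=7  P1=18  P2=7  P3=1  P4=33  P5=28
Finish order: P3 → P2 → P0 → P1 → P5 → P4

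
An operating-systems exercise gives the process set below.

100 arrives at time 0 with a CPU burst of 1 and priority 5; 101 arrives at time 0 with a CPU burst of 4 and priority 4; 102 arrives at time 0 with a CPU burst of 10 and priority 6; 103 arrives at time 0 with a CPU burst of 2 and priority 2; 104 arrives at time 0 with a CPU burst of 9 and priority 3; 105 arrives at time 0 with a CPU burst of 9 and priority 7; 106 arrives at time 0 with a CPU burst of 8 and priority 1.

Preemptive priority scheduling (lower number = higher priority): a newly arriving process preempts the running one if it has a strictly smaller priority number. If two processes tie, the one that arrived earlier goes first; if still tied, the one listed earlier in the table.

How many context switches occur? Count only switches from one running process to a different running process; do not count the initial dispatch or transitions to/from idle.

6

Timeline: | 106 0-8 | 103 8-10 | 104 10-19 | 101 19-23 | 100 23-24 | 102 24-34 | 105 34-43 |
Completion: 100=24  101=23  102=34  103=10  104=19  105=43  106=8
Turnaround (C−A): 100=24  101=23  102=34  103=10  104=19  105=43  106=8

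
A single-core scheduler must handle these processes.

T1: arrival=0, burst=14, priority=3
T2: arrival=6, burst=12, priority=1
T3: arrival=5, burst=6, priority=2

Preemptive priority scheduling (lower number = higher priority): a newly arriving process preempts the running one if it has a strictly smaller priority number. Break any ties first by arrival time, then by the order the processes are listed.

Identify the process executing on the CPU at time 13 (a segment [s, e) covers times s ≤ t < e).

T2

Gantt: | T1 0-5 | T3 5-6 | T2 6-18 | T3 18-23 | T1 23-32 |
Completion: T1=32  T2=18  T3=23
Turnaround (C−A): T1=32  T2=12  T3=18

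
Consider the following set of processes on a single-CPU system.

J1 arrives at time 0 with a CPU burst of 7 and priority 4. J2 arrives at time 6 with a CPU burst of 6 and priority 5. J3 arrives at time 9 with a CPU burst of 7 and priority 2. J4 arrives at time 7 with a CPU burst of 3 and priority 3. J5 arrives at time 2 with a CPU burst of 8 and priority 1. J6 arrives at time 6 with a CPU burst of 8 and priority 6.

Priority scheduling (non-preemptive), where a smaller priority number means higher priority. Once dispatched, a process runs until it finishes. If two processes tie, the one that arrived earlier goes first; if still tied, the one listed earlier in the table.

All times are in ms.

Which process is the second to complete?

J5

Timeline: | J1 0-7 | J5 7-15 | J3 15-22 | J4 22-25 | J2 25-31 | J6 31-39 |
Completion: J1=7  J2=31  J3=22  J4=25  J5=15  J6=39
Finish order: J1 → J5 → J3 → J4 → J2 → J6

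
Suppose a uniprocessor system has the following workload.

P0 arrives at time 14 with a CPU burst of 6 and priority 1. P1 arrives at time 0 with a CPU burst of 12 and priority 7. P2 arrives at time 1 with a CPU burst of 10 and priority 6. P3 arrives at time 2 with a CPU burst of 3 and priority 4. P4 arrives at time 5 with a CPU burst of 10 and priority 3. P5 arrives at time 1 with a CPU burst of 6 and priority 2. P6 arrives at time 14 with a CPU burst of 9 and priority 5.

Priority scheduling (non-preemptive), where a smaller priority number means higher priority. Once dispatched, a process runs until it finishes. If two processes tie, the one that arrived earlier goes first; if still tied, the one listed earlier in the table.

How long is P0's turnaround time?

10

Schedule: | P1 0-12 | P5 12-18 | P0 18-24 | P4 24-34 | P3 34-37 | P6 37-46 | P2 46-56 |
Completion: P0=24  P1=12  P2=56  P3=37  P4=34  P5=18  P6=46
Turnaround(P0) = completion − arrival = 24 − 14 = 10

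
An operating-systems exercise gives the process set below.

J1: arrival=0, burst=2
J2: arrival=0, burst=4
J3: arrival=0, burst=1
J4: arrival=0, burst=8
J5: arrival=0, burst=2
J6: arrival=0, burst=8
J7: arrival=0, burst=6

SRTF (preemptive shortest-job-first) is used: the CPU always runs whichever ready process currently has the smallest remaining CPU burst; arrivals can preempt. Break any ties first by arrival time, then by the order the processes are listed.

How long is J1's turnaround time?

Gantt: | J3 0-1 | J1 1-3 | J5 3-5 | J2 5-9 | J7 9-15 | J4 15-23 | J6 23-31 |
Completion: J1=3  J2=9  J3=1  J4=23  J5=5  J6=31  J7=15
Turnaround(J1) = completion − arrival = 3 − 0 = 3

3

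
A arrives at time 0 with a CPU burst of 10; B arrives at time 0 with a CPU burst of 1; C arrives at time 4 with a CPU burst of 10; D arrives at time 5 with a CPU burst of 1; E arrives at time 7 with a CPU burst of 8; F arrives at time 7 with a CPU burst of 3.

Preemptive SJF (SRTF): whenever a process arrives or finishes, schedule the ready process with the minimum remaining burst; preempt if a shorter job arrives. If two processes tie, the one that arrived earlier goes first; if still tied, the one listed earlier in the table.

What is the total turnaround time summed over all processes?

65

Schedule: | B 0-1 | A 1-5 | D 5-6 | A 6-7 | F 7-10 | A 10-15 | E 15-23 | C 23-33 |
Completion: A=15  B=1  C=33  D=6  E=23  F=10
Turnaround = completion − arrival: A=15, B=1, C=29, D=1, E=16, F=3
Total turnaround = 15 + 1 + 29 + 1 + 16 + 3 = 65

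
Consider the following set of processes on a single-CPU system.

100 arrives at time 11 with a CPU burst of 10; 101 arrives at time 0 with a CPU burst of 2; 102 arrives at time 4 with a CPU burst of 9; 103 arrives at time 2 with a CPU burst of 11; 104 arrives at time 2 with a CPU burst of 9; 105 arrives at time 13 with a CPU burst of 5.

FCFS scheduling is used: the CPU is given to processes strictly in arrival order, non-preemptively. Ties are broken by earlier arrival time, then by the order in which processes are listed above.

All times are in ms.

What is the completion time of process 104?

Timeline: | 101 0-2 | 103 2-13 | 104 13-22 | 102 22-31 | 100 31-41 | 105 41-46 |
Completion: 100=41  101=2  102=31  103=13  104=22  105=46
Turnaround (C−A): 100=30  101=2  102=27  103=11  104=20  105=33

22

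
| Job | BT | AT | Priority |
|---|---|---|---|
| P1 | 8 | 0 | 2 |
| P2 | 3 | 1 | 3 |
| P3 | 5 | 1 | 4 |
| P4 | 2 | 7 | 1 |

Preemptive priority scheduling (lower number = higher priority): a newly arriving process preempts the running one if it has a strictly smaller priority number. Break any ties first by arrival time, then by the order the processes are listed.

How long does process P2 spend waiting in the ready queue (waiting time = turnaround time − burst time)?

Timeline: | P1 0-7 | P4 7-9 | P1 9-10 | P2 10-13 | P3 13-18 |
Completion: P1=10  P2=13  P3=18  P4=9
Waiting(P2) = turnaround − burst = 12 − 3 = 9

9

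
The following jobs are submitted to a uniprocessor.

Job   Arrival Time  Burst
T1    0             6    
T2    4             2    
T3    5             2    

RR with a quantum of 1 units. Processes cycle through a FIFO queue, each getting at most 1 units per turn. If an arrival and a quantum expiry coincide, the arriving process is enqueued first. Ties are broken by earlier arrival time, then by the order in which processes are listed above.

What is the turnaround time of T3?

5

Timeline: | T1 0-4 | T2 4-5 | T1 5-6 | T3 6-7 | T2 7-8 | T1 8-9 | T3 9-10 |
Completion: T1=9  T2=8  T3=10
Turnaround(T3) = completion − arrival = 10 − 5 = 5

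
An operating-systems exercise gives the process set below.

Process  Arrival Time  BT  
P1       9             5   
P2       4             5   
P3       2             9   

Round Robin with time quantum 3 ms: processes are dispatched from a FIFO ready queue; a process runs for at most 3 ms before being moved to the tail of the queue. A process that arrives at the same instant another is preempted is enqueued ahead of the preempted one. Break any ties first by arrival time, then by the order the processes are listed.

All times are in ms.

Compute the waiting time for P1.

7

Schedule: | idle 0-2 | P3 2-5 | P2 5-8 | P3 8-11 | P2 11-13 | P1 13-16 | P3 16-19 | P1 19-21 |
Completion: P1=21  P2=13  P3=19
Turnaround (C−A): P1=12  P2=9  P3=17
Waiting(P1) = turnaround − burst = 12 − 5 = 7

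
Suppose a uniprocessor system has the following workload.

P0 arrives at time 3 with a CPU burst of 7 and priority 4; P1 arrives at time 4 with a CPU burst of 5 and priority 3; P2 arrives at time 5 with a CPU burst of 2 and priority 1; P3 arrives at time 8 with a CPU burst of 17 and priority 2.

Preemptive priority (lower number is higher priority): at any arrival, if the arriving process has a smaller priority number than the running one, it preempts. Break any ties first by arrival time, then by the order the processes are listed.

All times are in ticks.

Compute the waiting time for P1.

Gantt: | idle 0-3 | P0 3-4 | P1 4-5 | P2 5-7 | P1 7-8 | P3 8-25 | P1 25-28 | P0 28-34 |
Completion: P0=34  P1=28  P2=7  P3=25
Waiting(P1) = turnaround − burst = 24 − 5 = 19

19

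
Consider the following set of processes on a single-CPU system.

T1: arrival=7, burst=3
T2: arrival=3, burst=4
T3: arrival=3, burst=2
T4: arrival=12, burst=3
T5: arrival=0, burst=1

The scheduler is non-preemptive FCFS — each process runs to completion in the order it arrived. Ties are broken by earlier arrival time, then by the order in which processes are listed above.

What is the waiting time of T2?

Schedule: | T5 0-1 | idle 1-3 | T2 3-7 | T3 7-9 | T1 9-12 | T4 12-15 |
Completion: T1=12  T2=7  T3=9  T4=15  T5=1
Waiting(T2) = turnaround − burst = 4 − 4 = 0

0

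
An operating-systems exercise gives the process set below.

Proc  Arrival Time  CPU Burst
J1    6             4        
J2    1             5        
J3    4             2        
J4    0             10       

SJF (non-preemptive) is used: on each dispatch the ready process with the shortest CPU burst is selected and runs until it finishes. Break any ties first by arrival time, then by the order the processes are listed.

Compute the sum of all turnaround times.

48

Gantt: | J4 0-10 | J3 10-12 | J1 12-16 | J2 16-21 |
Completion: J1=16  J2=21  J3=12  J4=10
Turnaround (C−A): J1=10  J2=20  J3=8  J4=10
Turnaround = completion − arrival: J1=10, J2=20, J3=8, J4=10
Total turnaround = 10 + 20 + 8 + 10 = 48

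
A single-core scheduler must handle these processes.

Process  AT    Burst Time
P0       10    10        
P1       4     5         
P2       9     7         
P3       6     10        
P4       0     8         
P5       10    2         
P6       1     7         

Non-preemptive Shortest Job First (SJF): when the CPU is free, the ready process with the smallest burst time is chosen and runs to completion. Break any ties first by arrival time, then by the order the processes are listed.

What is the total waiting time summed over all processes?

86

Schedule: | P4 0-8 | P1 8-13 | P5 13-15 | P6 15-22 | P2 22-29 | P3 29-39 | P0 39-49 |
Completion: P0=49  P1=13  P2=29  P3=39  P4=8  P5=15  P6=22
Turnaround (C−A): P0=39  P1=9  P2=20  P3=33  P4=8  P5=5  P6=21
Waiting = turnaround − burst: P0=29, P1=4, P2=13, P3=23, P4=0, P5=3, P6=14
Total waiting = 29 + 4 + 13 + 23 + 0 + 3 + 14 = 86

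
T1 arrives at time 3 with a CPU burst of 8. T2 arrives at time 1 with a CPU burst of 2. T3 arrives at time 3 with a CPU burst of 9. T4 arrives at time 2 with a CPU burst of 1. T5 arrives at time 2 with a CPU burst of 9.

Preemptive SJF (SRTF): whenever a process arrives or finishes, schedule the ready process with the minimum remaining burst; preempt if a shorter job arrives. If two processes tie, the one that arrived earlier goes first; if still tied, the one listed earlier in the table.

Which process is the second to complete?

T4

Gantt: | idle 0-1 | T2 1-3 | T4 3-4 | T1 4-12 | T5 12-21 | T3 21-30 |
Completion: T1=12  T2=3  T3=30  T4=4  T5=21
Turnaround (C−A): T1=9  T2=2  T3=27  T4=2  T5=19
Finish order: T2 → T4 → T1 → T5 → T3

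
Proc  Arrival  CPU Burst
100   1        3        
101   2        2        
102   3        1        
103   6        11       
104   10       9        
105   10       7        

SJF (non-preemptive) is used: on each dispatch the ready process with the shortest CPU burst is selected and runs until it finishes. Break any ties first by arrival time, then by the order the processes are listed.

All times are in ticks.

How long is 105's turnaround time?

Schedule: | idle 0-1 | 100 1-4 | 102 4-5 | 101 5-7 | 103 7-18 | 105 18-25 | 104 25-34 |
Completion: 100=4  101=7  102=5  103=18  104=34  105=25
Turnaround(105) = completion − arrival = 25 − 10 = 15

15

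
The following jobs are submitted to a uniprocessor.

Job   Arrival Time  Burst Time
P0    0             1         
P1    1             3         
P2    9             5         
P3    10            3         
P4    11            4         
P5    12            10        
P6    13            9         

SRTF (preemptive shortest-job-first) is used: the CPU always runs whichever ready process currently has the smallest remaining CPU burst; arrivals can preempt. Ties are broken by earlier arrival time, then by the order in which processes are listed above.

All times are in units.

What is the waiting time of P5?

Schedule: | P0 0-1 | P1 1-4 | idle 4-9 | P2 9-10 | P3 10-13 | P2 13-17 | P4 17-21 | P6 21-30 | P5 30-40 |
Completion: P0=1  P1=4  P2=17  P3=13  P4=21  P5=40  P6=30
Turnaround (C−A): P0=1  P1=3  P2=8  P3=3  P4=10  P5=28  P6=17
Waiting(P5) = turnaround − burst = 28 − 10 = 18

18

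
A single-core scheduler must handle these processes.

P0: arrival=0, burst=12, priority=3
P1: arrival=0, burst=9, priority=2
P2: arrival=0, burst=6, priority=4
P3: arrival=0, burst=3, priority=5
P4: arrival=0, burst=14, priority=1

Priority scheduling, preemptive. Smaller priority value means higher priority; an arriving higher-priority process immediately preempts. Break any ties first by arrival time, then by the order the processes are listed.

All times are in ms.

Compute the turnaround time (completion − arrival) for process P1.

23

Timeline: | P4 0-14 | P1 14-23 | P0 23-35 | P2 35-41 | P3 41-44 |
Completion: P0=35  P1=23  P2=41  P3=44  P4=14
Turnaround(P1) = completion − arrival = 23 − 0 = 23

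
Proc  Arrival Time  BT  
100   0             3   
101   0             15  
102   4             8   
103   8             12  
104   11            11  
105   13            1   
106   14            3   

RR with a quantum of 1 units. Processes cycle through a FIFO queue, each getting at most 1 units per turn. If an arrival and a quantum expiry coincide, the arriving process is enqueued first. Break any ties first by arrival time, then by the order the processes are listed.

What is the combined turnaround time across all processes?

Timeline: | 100 0-1 | 101 1-2 | 100 2-3 | 101 3-4 | 100 4-5 | 102 5-6 | 101 6-7 | 102 7-8 | 101 8-9 | 103 9-10 | 102 10-11 | 101 11-12 | 103 12-13 | 104 13-14 | 102 14-15 | 101 15-16 | 105 16-17 | 103 17-18 | 106 18-19 | 104 19-20 | 102 20-21 | 101 21-22 | 103 22-23 | 106 23-24 | 104 24-25 | 102 25-26 | 101 26-27 | 103 27-28 | 106 28-29 | 104 29-30 | 102 30-31 | 101 31-32 | 103 32-33 | 104 33-34 | 102 34-35 | 101 35-36 | 103 36-37 | 104 37-38 | 101 38-39 | 103 39-40 | 104 40-41 | 101 41-42 | 103 42-43 | 104 43-44 | 101 44-45 | 103 45-46 | 104 46-47 | 101 47-48 | 103 48-49 | 104 49-50 | 101 50-51 | 103 51-52 | 104 52-53 |
Completion: 100=5  101=51  102=35  103=52  104=53  105=17  106=29
Turnaround = completion − arrival: 100=5, 101=51, 102=31, 103=44, 104=42, 105=4, 106=15
Total turnaround = 5 + 51 + 31 + 44 + 42 + 4 + 15 = 192

192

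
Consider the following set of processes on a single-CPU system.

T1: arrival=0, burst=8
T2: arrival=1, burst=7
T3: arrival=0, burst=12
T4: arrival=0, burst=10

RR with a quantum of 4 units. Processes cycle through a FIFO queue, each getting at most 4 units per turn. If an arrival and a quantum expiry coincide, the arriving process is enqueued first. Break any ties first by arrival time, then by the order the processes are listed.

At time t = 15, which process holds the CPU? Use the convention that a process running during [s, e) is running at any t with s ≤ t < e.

Gantt: | T1 0-4 | T3 4-8 | T4 8-12 | T2 12-16 | T1 16-20 | T3 20-24 | T4 24-28 | T2 28-31 | T3 31-35 | T4 35-37 |
Completion: T1=20  T2=31  T3=35  T4=37
Turnaround (C−A): T1=20  T2=30  T3=35  T4=37

T2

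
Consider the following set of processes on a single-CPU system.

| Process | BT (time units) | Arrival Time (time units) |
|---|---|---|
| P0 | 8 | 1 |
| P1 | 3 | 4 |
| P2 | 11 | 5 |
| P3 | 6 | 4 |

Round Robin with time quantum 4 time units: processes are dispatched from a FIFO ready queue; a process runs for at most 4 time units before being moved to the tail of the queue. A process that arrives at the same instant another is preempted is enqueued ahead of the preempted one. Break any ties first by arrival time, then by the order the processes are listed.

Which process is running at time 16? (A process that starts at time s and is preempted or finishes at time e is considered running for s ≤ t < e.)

Schedule: | idle 0-1 | P0 1-5 | P1 5-8 | P3 8-12 | P2 12-16 | P0 16-20 | P3 20-22 | P2 22-29 |
Completion: P0=20  P1=8  P2=29  P3=22

P0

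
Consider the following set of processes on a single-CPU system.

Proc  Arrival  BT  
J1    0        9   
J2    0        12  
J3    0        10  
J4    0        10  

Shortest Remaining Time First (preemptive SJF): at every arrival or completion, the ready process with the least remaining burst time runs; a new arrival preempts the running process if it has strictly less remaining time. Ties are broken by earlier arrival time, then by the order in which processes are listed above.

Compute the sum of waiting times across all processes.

57

Gantt: | J1 0-9 | J3 9-19 | J4 19-29 | J2 29-41 |
Completion: J1=9  J2=41  J3=19  J4=29
Turnaround (C−A): J1=9  J2=41  J3=19  J4=29
Waiting = turnaround − burst: J1=0, J2=29, J3=9, J4=19
Total waiting = 0 + 29 + 9 + 19 = 57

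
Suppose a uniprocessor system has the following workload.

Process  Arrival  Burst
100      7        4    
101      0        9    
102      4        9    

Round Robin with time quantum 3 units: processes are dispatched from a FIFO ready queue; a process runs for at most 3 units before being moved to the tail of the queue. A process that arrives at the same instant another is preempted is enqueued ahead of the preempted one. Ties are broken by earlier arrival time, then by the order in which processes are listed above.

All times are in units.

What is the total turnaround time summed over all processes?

Schedule: | 101 0-6 | 102 6-9 | 101 9-12 | 100 12-15 | 102 15-18 | 100 18-19 | 102 19-22 |
Completion: 100=19  101=12  102=22
Turnaround = completion − arrival: 100=12, 101=12, 102=18
Total turnaround = 12 + 12 + 18 = 42

42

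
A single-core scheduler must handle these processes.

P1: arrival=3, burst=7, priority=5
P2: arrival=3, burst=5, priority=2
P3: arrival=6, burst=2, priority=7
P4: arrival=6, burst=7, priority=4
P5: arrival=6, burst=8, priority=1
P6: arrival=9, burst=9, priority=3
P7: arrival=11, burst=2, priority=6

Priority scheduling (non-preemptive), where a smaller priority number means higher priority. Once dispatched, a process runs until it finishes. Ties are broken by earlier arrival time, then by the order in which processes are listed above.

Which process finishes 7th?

Gantt: | idle 0-3 | P2 3-8 | P5 8-16 | P6 16-25 | P4 25-32 | P1 32-39 | P7 39-41 | P3 41-43 |
Completion: P1=39  P2=8  P3=43  P4=32  P5=16  P6=25  P7=41
Finish order: P2 → P5 → P6 → P4 → P1 → P7 → P3

P3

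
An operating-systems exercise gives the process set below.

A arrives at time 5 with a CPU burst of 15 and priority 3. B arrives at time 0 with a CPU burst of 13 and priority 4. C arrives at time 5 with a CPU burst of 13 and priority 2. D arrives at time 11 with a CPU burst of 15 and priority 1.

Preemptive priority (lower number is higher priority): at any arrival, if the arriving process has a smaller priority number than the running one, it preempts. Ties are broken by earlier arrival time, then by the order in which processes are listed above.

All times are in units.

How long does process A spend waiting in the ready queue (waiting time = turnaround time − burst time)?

28

Timeline: | B 0-5 | C 5-11 | D 11-26 | C 26-33 | A 33-48 | B 48-56 |
Completion: A=48  B=56  C=33  D=26
Waiting(A) = turnaround − burst = 43 − 15 = 28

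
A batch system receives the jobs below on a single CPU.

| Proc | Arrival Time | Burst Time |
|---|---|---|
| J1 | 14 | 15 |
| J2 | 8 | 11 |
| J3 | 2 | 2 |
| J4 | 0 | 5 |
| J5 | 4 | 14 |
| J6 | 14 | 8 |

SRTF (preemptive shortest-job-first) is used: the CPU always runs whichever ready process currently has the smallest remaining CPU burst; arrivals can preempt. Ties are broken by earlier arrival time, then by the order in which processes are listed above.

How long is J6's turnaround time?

Schedule: | J4 0-2 | J3 2-4 | J4 4-7 | J5 7-8 | J2 8-19 | J6 19-27 | J5 27-40 | J1 40-55 |
Completion: J1=55  J2=19  J3=4  J4=7  J5=40  J6=27
Turnaround(J6) = completion − arrival = 27 − 14 = 13

13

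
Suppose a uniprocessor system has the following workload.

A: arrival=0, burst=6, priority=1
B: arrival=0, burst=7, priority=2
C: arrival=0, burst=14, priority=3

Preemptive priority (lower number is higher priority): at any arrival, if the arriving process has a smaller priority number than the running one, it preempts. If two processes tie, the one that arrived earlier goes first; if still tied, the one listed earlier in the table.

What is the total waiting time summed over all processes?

Schedule: | A 0-6 | B 6-13 | C 13-27 |
Completion: A=6  B=13  C=27
Turnaround (C−A): A=6  B=13  C=27
Waiting = turnaround − burst: A=0, B=6, C=13
Total waiting = 0 + 6 + 13 = 19

19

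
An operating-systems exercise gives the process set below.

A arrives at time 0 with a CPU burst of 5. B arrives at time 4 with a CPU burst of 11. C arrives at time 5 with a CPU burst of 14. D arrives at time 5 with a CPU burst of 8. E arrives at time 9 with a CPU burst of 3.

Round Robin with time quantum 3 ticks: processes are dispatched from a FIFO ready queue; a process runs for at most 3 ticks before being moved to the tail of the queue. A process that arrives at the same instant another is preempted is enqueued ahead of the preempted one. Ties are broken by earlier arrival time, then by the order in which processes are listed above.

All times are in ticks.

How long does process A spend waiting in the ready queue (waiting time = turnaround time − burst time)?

0

Schedule: | A 0-5 | B 5-8 | C 8-11 | D 11-14 | B 14-17 | E 17-20 | C 20-23 | D 23-26 | B 26-29 | C 29-32 | D 32-34 | B 34-36 | C 36-41 |
Completion: A=5  B=36  C=41  D=34  E=20
Waiting(A) = turnaround − burst = 5 − 5 = 0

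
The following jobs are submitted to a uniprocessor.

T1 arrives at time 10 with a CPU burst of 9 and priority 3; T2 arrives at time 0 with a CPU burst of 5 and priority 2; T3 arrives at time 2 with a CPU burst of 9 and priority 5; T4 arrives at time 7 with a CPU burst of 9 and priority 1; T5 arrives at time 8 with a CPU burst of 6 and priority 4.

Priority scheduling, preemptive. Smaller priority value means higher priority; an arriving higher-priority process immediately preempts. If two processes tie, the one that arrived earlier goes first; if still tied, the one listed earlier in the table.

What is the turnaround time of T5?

23

Timeline: | T2 0-5 | T3 5-7 | T4 7-16 | T1 16-25 | T5 25-31 | T3 31-38 |
Completion: T1=25  T2=5  T3=38  T4=16  T5=31
Turnaround(T5) = completion − arrival = 31 − 8 = 23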